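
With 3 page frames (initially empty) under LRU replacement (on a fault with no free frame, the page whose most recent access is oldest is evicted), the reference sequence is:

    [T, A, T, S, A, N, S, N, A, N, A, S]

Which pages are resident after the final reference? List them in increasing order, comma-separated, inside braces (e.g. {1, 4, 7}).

{A, N, S}

T → fault, frames (T)
A → fault, frames (T A)
T → hit
S → fault, frames (A T S)
A → hit
N → fault, evict T, frames (S A N)
S → hit
N → hit
A → hit
N → hit
A → hit
S → hit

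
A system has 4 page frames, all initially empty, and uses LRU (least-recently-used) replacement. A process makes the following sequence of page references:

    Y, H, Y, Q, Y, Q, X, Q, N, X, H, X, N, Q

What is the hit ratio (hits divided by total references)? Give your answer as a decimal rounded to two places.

0.57

Y: fault, frames (Y)
H: fault, frames (Y H)
Y: hit
Q: fault, frames (H Y Q)
Y: hit
Q: hit
X: fault, frames (H Y Q X)
Q: hit
N: fault, evict H, frames (Y X Q N)
X: hit
H: fault, evict Y, frames (Q N X H)
X: hit
N: hit
Q: hit
Hits: 8 of 14 references → 8/14 = 0.5714.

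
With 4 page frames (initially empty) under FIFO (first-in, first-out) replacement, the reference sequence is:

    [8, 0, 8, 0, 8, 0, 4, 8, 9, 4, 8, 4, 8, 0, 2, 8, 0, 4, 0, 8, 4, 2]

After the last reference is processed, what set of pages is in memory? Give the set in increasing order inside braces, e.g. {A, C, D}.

8: fault, frames (8)
0: fault, frames (8 0)
8: hit
0: hit
8: hit
0: hit
4: fault, frames (8 0 4)
8: hit
9: fault, frames (8 0 4 9)
4: hit
8: hit
4: hit
8: hit
0: hit
2: fault, evict 8, frames (0 4 9 2)
8: fault, evict 0, frames (4 9 2 8)
0: fault, evict 4, frames (9 2 8 0)
4: fault, evict 9, frames (2 8 0 4)
0: hit
8: hit
4: hit
2: hit

{0, 2, 4, 8}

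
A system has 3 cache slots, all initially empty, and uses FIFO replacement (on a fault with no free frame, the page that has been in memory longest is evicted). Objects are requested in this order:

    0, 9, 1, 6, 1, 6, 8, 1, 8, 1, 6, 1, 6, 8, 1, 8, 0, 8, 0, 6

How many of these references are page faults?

0 -> fault, frames (0)
9 -> fault, frames (0 9)
1 -> fault, frames (0 9 1)
6 -> fault, evict 0, frames (9 1 6)
1 -> hit
6 -> hit
8 -> fault, evict 9, frames (1 6 8)
1 -> hit
8 -> hit
1 -> hit
6 -> hit
1 -> hit
6 -> hit
8 -> hit
1 -> hit
8 -> hit
0 -> fault, evict 1, frames (6 8 0)
8 -> hit
0 -> hit
6 -> hit
Page faults: 6.

6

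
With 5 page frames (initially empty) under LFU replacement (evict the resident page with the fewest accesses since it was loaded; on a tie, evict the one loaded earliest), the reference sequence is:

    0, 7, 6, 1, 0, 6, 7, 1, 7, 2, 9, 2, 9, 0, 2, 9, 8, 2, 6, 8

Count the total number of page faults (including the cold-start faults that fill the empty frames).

13

0: fault, frames {0}
7: fault, frames {0,7}
6: fault, frames {0,7,6}
1: fault, frames {0,7,6,1}
0: hit
6: hit
7: hit
1: hit
7: hit
2: fault, frames {0,7,6,1,2}
9: fault, evict 2, frames {0,7,6,1,9}
2: fault, evict 9, frames {0,7,6,1,2}
9: fault, evict 2, frames {0,7,6,1,9}
0: hit
2: fault, evict 9, frames {0,7,6,1,2}
9: fault, evict 2, frames {0,7,6,1,9}
8: fault, evict 9, frames {0,7,6,1,8}
2: fault, evict 8, frames {0,7,6,1,2}
6: hit
8: fault, evict 2, frames {0,7,6,1,8}
Page faults: 13.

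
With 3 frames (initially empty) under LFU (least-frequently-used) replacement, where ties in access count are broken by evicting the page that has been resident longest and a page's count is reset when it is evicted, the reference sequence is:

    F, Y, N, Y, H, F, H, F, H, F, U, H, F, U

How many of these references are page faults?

6

F → fault, frames (F)
Y → fault, frames (F Y)
N → fault, frames (F Y N)
Y → hit
H → fault, evict F, frames (Y N H)
F → fault, evict N, frames (Y H F)
H → hit
F → hit
H → hit
F → hit
U → fault, evict Y, frames (H F U)
H → hit
F → hit
U → hit
Page faults: 6.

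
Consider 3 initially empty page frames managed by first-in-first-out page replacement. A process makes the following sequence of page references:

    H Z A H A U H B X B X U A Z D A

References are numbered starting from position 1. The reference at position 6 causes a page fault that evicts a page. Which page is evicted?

H

pos 1: H → fault, frames {H}
pos 2: Z → fault, frames {H,Z}
pos 3: A → fault, frames {H,Z,A}
pos 4: H → hit
pos 5: A → hit
pos 6: U → fault, evict H, frames {Z,A,U}
At position 6, page H is evicted.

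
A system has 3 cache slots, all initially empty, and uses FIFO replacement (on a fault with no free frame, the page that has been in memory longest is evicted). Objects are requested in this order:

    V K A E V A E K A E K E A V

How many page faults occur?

9

V: miss, frames {V}
K: miss, frames {V,K}
A: miss, frames {V,K,A}
E: miss, evict V, frames {K,A,E}
V: miss, evict K, frames {A,E,V}
A: hit
E: hit
K: miss, evict A, frames {E,V,K}
A: miss, evict E, frames {V,K,A}
E: miss, evict V, frames {K,A,E}
K: hit
E: hit
A: hit
V: miss, evict K, frames {A,E,V}
Page faults: 9.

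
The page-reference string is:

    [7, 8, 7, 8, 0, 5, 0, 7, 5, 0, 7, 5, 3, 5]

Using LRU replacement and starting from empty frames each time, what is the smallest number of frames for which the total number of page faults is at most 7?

3

f=1: 14 faults
f=2: 10 faults
f=3: 6 faults
f=4: 5 faults
f=5: 5 faults
Smallest f with faults ≤ 7 is 3.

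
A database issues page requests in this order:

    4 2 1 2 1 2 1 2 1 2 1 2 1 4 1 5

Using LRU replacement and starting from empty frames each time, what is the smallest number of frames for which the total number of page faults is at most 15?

f=1: 16 faults
f=2: 5 faults
f=3: 4 faults
f=4: 4 faults
Smallest f with faults ≤ 15 is 2.

2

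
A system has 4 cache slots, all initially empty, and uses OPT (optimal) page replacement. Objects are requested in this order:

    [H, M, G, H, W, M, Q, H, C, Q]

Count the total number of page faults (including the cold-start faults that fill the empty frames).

6

H → miss, frames {H}
M → miss, frames {H,M}
G → miss, frames {H,M,G}
H → hit
W → miss, frames {H,M,G,W}
M → hit
Q → miss, evict W, frames {H,M,G,Q}
H → hit
C → miss, evict G, frames {H,M,Q,C}
Q → hit
Page faults: 6.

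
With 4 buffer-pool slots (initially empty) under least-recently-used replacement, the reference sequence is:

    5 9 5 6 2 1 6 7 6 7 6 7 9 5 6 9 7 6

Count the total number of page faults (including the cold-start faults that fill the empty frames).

8

5 -> fault, frames (5)
9 -> fault, frames (5 9)
5 -> hit
6 -> fault, frames (9 5 6)
2 -> fault, frames (9 5 6 2)
1 -> fault, evict 9, frames (5 6 2 1)
6 -> hit
7 -> fault, evict 5, frames (2 1 6 7)
6 -> hit
7 -> hit
6 -> hit
7 -> hit
9 -> fault, evict 2, frames (1 6 7 9)
5 -> fault, evict 1, frames (6 7 9 5)
6 -> hit
9 -> hit
7 -> hit
6 -> hit
Page faults: 8.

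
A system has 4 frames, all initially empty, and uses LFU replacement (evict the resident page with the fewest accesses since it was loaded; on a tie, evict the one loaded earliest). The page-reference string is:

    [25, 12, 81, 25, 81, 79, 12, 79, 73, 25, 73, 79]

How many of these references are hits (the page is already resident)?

25: fault, frames {25}
12: fault, frames {25,12}
81: fault, frames {25,12,81}
25: hit
81: hit
79: fault, frames {25,12,81,79}
12: hit
79: hit
73: fault, evict 25, frames {12,81,79,73}
25: fault, evict 73, frames {12,81,79,25}
73: fault, evict 25, frames {12,81,79,73}
79: hit
Hits: 5.

5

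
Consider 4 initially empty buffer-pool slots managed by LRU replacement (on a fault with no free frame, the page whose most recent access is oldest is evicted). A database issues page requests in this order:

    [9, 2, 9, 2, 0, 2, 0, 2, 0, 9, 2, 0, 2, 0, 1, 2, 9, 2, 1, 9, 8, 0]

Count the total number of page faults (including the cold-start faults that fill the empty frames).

9 → fault, frames [9]
2 → fault, frames [9, 2]
9 → hit
2 → hit
0 → fault, frames [9, 2, 0]
2 → hit
0 → hit
2 → hit
0 → hit
9 → hit
2 → hit
0 → hit
2 → hit
0 → hit
1 → fault, frames [9, 2, 0, 1]
2 → hit
9 → hit
2 → hit
1 → hit
9 → hit
8 → fault, evict 0, frames [2, 1, 9, 8]
0 → fault, evict 2, frames [1, 9, 8, 0]
Page faults: 6.

6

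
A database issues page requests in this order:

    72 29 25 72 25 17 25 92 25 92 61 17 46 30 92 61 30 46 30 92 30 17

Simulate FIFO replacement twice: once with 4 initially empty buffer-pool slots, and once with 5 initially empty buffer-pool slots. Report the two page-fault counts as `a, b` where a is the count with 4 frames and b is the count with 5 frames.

4 frames: F F F . . F . F . . F . F F . . . . . . . F → 9 faults.
5 frames: F F F . . F . F . . F . F F . . . . . . . . → 8 faults.
8 < 9: adding a frame reduced faults, as is typical.

9, 8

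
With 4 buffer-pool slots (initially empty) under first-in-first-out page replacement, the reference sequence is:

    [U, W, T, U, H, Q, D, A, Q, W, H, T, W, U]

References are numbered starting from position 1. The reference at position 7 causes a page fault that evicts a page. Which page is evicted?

W

pos 1: U → fault, frames {U}
pos 2: W → fault, frames {U,W}
pos 3: T → fault, frames {U,W,T}
pos 4: U → hit
pos 5: H → fault, frames {U,W,T,H}
pos 6: Q → fault, evict U, frames {W,T,H,Q}
pos 7: D → fault, evict W, frames {T,H,Q,D}
At position 7, page W is evicted.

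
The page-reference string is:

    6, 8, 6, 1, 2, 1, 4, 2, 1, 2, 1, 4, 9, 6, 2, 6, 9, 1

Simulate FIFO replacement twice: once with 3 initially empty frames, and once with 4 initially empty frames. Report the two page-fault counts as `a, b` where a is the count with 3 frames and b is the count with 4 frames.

3 frames: F F . F F . F . . . . . F F F . . F → 9 faults.
4 frames: F F . F F . F . . . . . F F . . . F → 8 faults.
8 < 9: adding a frame reduced faults, as is typical.

9, 8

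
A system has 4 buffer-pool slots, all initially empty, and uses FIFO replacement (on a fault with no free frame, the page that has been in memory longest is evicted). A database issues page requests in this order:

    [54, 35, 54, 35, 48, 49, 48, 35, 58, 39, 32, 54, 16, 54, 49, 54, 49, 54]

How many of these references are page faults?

54 -> fault, frames {54}
35 -> fault, frames {54,35}
54 -> hit
35 -> hit
48 -> fault, frames {54,35,48}
49 -> fault, frames {54,35,48,49}
48 -> hit
35 -> hit
58 -> fault, evict 54, frames {35,48,49,58}
39 -> fault, evict 35, frames {48,49,58,39}
32 -> fault, evict 48, frames {49,58,39,32}
54 -> fault, evict 49, frames {58,39,32,54}
16 -> fault, evict 58, frames {39,32,54,16}
54 -> hit
49 -> fault, evict 39, frames {32,54,16,49}
54 -> hit
49 -> hit
54 -> hit
Page faults: 10.

10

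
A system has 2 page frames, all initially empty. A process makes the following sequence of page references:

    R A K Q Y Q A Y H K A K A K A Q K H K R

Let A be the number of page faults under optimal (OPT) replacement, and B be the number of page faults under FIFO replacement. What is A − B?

Under OPT: F F F F F . F . F F . . . . . F . F . F → 11 faults.
Under FIFO: F F F F F . F . F F F . . . . F F F . F → 13 faults.
A − B = 11 − 13 = -2.

-2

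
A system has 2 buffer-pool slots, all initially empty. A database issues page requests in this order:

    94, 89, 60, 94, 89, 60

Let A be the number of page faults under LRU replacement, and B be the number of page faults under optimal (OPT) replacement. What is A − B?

Under LRU: F F F F F F → 6 faults.
Under OPT: F F F . F . → 4 faults.
A − B = 6 − 4 = 2.

2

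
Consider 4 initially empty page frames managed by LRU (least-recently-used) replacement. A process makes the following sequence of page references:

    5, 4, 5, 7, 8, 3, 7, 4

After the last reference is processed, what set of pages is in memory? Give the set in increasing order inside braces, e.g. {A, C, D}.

{3, 4, 7, 8}

5 -> fault, frames {5}
4 -> fault, frames {5,4}
5 -> hit
7 -> fault, frames {4,5,7}
8 -> fault, frames {4,5,7,8}
3 -> fault, evict 4, frames {5,7,8,3}
7 -> hit
4 -> fault, evict 5, frames {8,3,7,4}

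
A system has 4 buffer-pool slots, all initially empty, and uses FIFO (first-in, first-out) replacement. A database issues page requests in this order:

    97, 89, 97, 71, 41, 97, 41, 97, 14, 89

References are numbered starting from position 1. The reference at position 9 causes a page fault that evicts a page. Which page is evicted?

97

pos 1: 97: miss, frames {97}
pos 2: 89: miss, frames {97,89}
pos 3: 97: hit
pos 4: 71: miss, frames {97,89,71}
pos 5: 41: miss, frames {97,89,71,41}
pos 6: 97: hit
pos 7: 41: hit
pos 8: 97: hit
pos 9: 14: miss, evict 97, frames {89,71,41,14}
At position 9, page 97 is evicted.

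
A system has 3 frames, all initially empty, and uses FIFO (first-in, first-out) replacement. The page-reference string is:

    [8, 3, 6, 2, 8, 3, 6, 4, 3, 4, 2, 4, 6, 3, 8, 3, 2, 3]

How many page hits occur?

8: fault, frames {8}
3: fault, frames {8,3}
6: fault, frames {8,3,6}
2: fault, evict 8, frames {3,6,2}
8: fault, evict 3, frames {6,2,8}
3: fault, evict 6, frames {2,8,3}
6: fault, evict 2, frames {8,3,6}
4: fault, evict 8, frames {3,6,4}
3: hit
4: hit
2: fault, evict 3, frames {6,4,2}
4: hit
6: hit
3: fault, evict 6, frames {4,2,3}
8: fault, evict 4, frames {2,3,8}
3: hit
2: hit
3: hit
Hits: 7.

7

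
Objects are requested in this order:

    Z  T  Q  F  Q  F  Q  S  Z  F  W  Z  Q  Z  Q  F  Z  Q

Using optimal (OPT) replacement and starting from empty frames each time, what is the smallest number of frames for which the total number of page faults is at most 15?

f=1: 18 faults
f=2: 10 faults
f=3: 7 faults
f=4: 6 faults
f=5: 6 faults
f=6: 6 faults
Smallest f with faults ≤ 15 is 2.

2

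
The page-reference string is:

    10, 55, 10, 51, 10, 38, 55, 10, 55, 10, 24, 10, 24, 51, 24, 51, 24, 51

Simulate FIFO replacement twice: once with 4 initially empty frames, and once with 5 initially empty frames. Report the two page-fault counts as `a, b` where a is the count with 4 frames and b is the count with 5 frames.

4 frames: F F . F . F . . . . F F . . . . . . → 6 faults.
5 frames: F F . F . F . . . . F . . . . . . . → 5 faults.
5 < 6: adding a frame reduced faults, as is typical.

6, 5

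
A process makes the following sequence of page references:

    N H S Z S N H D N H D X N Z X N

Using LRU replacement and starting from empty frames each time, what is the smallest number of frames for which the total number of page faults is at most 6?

6

f=1: 16 faults
f=2: 15 faults
f=3: 10 faults
f=4: 7 faults
f=5: 7 faults
f=6: 6 faults
Smallest f with faults ≤ 6 is 6.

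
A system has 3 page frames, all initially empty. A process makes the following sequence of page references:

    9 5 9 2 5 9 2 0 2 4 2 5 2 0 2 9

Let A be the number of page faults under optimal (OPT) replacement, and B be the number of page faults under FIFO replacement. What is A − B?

Under OPT: F F . F . . . F . F . . . F . F → 7 faults.
Under FIFO: F F . F . . . F . F . F F F . F → 9 faults.
A − B = 7 − 9 = -2.

-2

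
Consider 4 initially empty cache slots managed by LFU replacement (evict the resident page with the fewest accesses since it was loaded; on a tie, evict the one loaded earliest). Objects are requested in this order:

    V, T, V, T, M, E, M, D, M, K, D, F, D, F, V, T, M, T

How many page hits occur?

8

V → miss, frames [V]
T → miss, frames [V, T]
V → hit
T → hit
M → miss, frames [V, T, M]
E → miss, frames [V, T, M, E]
M → hit
D → miss, evict E, frames [V, T, M, D]
M → hit
K → miss, evict D, frames [V, T, M, K]
D → miss, evict K, frames [V, T, M, D]
F → miss, evict D, frames [V, T, M, F]
D → miss, evict F, frames [V, T, M, D]
F → miss, evict D, frames [V, T, M, F]
V → hit
T → hit
M → hit
T → hit
Hits: 8.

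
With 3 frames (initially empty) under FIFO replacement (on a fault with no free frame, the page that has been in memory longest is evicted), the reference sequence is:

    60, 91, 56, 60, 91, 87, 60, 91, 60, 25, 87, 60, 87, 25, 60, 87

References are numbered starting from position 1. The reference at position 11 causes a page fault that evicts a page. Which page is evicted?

60

pos 1: 60: fault, frames (60)
pos 2: 91: fault, frames (60 91)
pos 3: 56: fault, frames (60 91 56)
pos 4: 60: hit
pos 5: 91: hit
pos 6: 87: fault, evict 60, frames (91 56 87)
pos 7: 60: fault, evict 91, frames (56 87 60)
pos 8: 91: fault, evict 56, frames (87 60 91)
pos 9: 60: hit
pos 10: 25: fault, evict 87, frames (60 91 25)
pos 11: 87: fault, evict 60, frames (91 25 87)
At position 11, page 60 is evicted.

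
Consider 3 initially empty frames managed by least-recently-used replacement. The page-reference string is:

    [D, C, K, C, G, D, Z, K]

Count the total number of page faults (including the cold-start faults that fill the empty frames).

7

D -> fault, frames [D]
C -> fault, frames [D, C]
K -> fault, frames [D, C, K]
C -> hit
G -> fault, evict D, frames [K, C, G]
D -> fault, evict K, frames [C, G, D]
Z -> fault, evict C, frames [G, D, Z]
K -> fault, evict G, frames [D, Z, K]
Page faults: 7.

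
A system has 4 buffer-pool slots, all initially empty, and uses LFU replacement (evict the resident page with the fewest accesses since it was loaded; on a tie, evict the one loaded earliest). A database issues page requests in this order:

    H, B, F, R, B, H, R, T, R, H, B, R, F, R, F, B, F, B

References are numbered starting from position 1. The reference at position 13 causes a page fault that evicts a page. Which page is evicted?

T

pos 1: H → miss, frames {H}
pos 2: B → miss, frames {H,B}
pos 3: F → miss, frames {H,B,F}
pos 4: R → miss, frames {H,B,F,R}
pos 5: B → hit
pos 6: H → hit
pos 7: R → hit
pos 8: T → miss, evict F, frames {H,B,R,T}
pos 9: R → hit
pos 10: H → hit
pos 11: B → hit
pos 12: R → hit
pos 13: F → miss, evict T, frames {H,B,R,F}
At position 13, page T is evicted.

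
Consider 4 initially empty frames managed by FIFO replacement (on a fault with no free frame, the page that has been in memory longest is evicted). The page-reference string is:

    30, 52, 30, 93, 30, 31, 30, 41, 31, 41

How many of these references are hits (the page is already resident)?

30: miss, frames {30}
52: miss, frames {30,52}
30: hit
93: miss, frames {30,52,93}
30: hit
31: miss, frames {30,52,93,31}
30: hit
41: miss, evict 30, frames {52,93,31,41}
31: hit
41: hit
Hits: 5.

5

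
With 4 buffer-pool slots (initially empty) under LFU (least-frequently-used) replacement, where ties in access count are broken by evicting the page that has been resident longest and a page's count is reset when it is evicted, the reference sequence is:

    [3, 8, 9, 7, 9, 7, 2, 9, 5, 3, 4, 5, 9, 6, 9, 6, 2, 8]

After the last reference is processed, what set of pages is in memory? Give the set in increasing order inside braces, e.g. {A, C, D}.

{6, 7, 8, 9}

3 → miss, frames {3}
8 → miss, frames {3,8}
9 → miss, frames {3,8,9}
7 → miss, frames {3,8,9,7}
9 → hit
7 → hit
2 → miss, evict 3, frames {8,9,7,2}
9 → hit
5 → miss, evict 8, frames {9,7,2,5}
3 → miss, evict 2, frames {9,7,5,3}
4 → miss, evict 5, frames {9,7,3,4}
5 → miss, evict 3, frames {9,7,4,5}
9 → hit
6 → miss, evict 4, frames {9,7,5,6}
9 → hit
6 → hit
2 → miss, evict 5, frames {9,7,6,2}
8 → miss, evict 2, frames {9,7,6,8}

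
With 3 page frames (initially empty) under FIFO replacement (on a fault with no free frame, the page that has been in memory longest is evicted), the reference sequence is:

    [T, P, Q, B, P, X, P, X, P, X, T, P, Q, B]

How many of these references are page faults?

9

T -> fault, frames [T]
P -> fault, frames [T, P]
Q -> fault, frames [T, P, Q]
B -> fault, evict T, frames [P, Q, B]
P -> hit
X -> fault, evict P, frames [Q, B, X]
P -> fault, evict Q, frames [B, X, P]
X -> hit
P -> hit
X -> hit
T -> fault, evict B, frames [X, P, T]
P -> hit
Q -> fault, evict X, frames [P, T, Q]
B -> fault, evict P, frames [T, Q, B]
Page faults: 9.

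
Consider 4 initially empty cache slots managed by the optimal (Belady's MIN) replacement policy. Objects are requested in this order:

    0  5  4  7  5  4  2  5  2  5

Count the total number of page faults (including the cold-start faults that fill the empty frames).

0 → fault, frames (0)
5 → fault, frames (0 5)
4 → fault, frames (0 5 4)
7 → fault, frames (0 5 4 7)
5 → hit
4 → hit
2 → fault, evict 7, frames (0 5 4 2)
5 → hit
2 → hit
5 → hit
Page faults: 5.

5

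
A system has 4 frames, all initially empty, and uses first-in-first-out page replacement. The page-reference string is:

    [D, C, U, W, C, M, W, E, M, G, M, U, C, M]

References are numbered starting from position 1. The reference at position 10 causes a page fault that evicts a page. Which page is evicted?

pos 1: D -> fault, frames [D]
pos 2: C -> fault, frames [D, C]
pos 3: U -> fault, frames [D, C, U]
pos 4: W -> fault, frames [D, C, U, W]
pos 5: C -> hit
pos 6: M -> fault, evict D, frames [C, U, W, M]
pos 7: W -> hit
pos 8: E -> fault, evict C, frames [U, W, M, E]
pos 9: M -> hit
pos 10: G -> fault, evict U, frames [W, M, E, G]
At position 10, page U is evicted.

U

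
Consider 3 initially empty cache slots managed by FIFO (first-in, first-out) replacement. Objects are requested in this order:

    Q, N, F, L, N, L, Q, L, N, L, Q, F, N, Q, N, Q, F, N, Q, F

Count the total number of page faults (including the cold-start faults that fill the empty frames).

7

Q → fault, frames [Q]
N → fault, frames [Q, N]
F → fault, frames [Q, N, F]
L → fault, evict Q, frames [N, F, L]
N → hit
L → hit
Q → fault, evict N, frames [F, L, Q]
L → hit
N → fault, evict F, frames [L, Q, N]
L → hit
Q → hit
F → fault, evict L, frames [Q, N, F]
N → hit
Q → hit
N → hit
Q → hit
F → hit
N → hit
Q → hit
F → hit
Page faults: 7.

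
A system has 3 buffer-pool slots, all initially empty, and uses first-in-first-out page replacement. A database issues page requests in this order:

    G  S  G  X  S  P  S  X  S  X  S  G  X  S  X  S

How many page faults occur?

G -> fault, frames (G)
S -> fault, frames (G S)
G -> hit
X -> fault, frames (G S X)
S -> hit
P -> fault, evict G, frames (S X P)
S -> hit
X -> hit
S -> hit
X -> hit
S -> hit
G -> fault, evict S, frames (X P G)
X -> hit
S -> fault, evict X, frames (P G S)
X -> fault, evict P, frames (G S X)
S -> hit
Page faults: 7.

7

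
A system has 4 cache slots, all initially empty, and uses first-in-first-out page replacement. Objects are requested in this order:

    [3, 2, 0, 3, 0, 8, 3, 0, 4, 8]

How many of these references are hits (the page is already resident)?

3 → miss, frames [3]
2 → miss, frames [3, 2]
0 → miss, frames [3, 2, 0]
3 → hit
0 → hit
8 → miss, frames [3, 2, 0, 8]
3 → hit
0 → hit
4 → miss, evict 3, frames [2, 0, 8, 4]
8 → hit
Hits: 5.

5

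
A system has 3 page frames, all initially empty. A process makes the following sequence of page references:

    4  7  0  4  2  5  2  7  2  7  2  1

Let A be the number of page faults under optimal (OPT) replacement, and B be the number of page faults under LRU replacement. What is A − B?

-1

Under OPT: F F F . F F . . . . . F → 6 faults.
Under LRU: F F F . F F . F . . . F → 7 faults.
A − B = 6 − 7 = -1.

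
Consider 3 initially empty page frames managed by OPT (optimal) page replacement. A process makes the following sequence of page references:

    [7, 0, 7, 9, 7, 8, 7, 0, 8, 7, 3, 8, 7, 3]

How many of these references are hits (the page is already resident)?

9

7: miss, frames {7}
0: miss, frames {7,0}
7: hit
9: miss, frames {7,0,9}
7: hit
8: miss, evict 9, frames {7,0,8}
7: hit
0: hit
8: hit
7: hit
3: miss, evict 0, frames {7,8,3}
8: hit
7: hit
3: hit
Hits: 9.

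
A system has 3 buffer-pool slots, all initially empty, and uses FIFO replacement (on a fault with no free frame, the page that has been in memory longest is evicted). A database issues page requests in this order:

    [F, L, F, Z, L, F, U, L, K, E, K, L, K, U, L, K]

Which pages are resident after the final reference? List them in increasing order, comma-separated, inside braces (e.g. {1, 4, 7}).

F → fault, frames [F]
L → fault, frames [F, L]
F → hit
Z → fault, frames [F, L, Z]
L → hit
F → hit
U → fault, evict F, frames [L, Z, U]
L → hit
K → fault, evict L, frames [Z, U, K]
E → fault, evict Z, frames [U, K, E]
K → hit
L → fault, evict U, frames [K, E, L]
K → hit
U → fault, evict K, frames [E, L, U]
L → hit
K → fault, evict E, frames [L, U, K]

{K, L, U}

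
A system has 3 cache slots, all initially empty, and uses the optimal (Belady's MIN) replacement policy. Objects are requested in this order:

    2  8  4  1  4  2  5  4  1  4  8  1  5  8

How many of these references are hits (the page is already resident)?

2: miss, frames {2}
8: miss, frames {2,8}
4: miss, frames {2,8,4}
1: miss, evict 8, frames {2,4,1}
4: hit
2: hit
5: miss, evict 2, frames {4,1,5}
4: hit
1: hit
4: hit
8: miss, evict 4, frames {1,5,8}
1: hit
5: hit
8: hit
Hits: 8.

8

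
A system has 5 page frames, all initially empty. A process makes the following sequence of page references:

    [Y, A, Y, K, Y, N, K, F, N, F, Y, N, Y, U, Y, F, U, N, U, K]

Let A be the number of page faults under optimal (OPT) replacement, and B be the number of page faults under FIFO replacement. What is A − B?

-1

Under OPT: F F . F . F . F . . . . . F . . . . . . → 6 faults.
Under FIFO: F F . F . F . F . . . . . F F . . . . . → 7 faults.
A − B = 6 − 7 = -1.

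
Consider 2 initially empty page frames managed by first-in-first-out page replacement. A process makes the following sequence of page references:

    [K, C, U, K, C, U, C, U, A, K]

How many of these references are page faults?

K -> miss, frames (K)
C -> miss, frames (K C)
U -> miss, evict K, frames (C U)
K -> miss, evict C, frames (U K)
C -> miss, evict U, frames (K C)
U -> miss, evict K, frames (C U)
C -> hit
U -> hit
A -> miss, evict C, frames (U A)
K -> miss, evict U, frames (A K)
Page faults: 8.

8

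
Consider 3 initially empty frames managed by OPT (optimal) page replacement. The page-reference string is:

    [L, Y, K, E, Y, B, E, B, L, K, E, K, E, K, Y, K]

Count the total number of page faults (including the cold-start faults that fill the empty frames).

7

L: fault, frames (L)
Y: fault, frames (L Y)
K: fault, frames (L Y K)
E: fault, evict K, frames (L Y E)
Y: hit
B: fault, evict Y, frames (L E B)
E: hit
B: hit
L: hit
K: fault, evict B, frames (L E K)
E: hit
K: hit
E: hit
K: hit
Y: fault, evict E, frames (L K Y)
K: hit
Page faults: 7.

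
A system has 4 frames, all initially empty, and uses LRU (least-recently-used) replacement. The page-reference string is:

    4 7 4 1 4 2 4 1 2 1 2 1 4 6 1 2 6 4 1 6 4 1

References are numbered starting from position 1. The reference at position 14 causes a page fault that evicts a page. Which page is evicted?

7

pos 1: 4 -> fault, frames [4]
pos 2: 7 -> fault, frames [4, 7]
pos 3: 4 -> hit
pos 4: 1 -> fault, frames [7, 4, 1]
pos 5: 4 -> hit
pos 6: 2 -> fault, frames [7, 1, 4, 2]
pos 7: 4 -> hit
pos 8: 1 -> hit
pos 9: 2 -> hit
pos 10: 1 -> hit
pos 11: 2 -> hit
pos 12: 1 -> hit
pos 13: 4 -> hit
pos 14: 6 -> fault, evict 7, frames [2, 1, 4, 6]
At position 14, page 7 is evicted.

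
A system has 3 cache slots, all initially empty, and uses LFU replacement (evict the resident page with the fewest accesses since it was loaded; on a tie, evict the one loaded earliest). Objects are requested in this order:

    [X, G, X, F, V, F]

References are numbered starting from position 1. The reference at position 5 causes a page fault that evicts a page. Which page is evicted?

pos 1: X: fault, frames (X)
pos 2: G: fault, frames (X G)
pos 3: X: hit
pos 4: F: fault, frames (X G F)
pos 5: V: fault, evict G, frames (X F V)
At position 5, page G is evicted.

G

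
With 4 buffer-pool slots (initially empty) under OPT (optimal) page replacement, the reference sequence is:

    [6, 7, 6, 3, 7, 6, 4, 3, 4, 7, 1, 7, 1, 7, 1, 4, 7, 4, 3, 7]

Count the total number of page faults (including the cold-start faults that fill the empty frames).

6 -> fault, frames [6]
7 -> fault, frames [6, 7]
6 -> hit
3 -> fault, frames [6, 7, 3]
7 -> hit
6 -> hit
4 -> fault, frames [6, 7, 3, 4]
3 -> hit
4 -> hit
7 -> hit
1 -> fault, evict 6, frames [7, 3, 4, 1]
7 -> hit
1 -> hit
7 -> hit
1 -> hit
4 -> hit
7 -> hit
4 -> hit
3 -> hit
7 -> hit
Page faults: 5.

5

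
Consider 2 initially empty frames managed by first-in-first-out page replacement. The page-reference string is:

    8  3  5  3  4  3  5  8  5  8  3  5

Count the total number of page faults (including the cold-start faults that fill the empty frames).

8: miss, frames (8)
3: miss, frames (8 3)
5: miss, evict 8, frames (3 5)
3: hit
4: miss, evict 3, frames (5 4)
3: miss, evict 5, frames (4 3)
5: miss, evict 4, frames (3 5)
8: miss, evict 3, frames (5 8)
5: hit
8: hit
3: miss, evict 5, frames (8 3)
5: miss, evict 8, frames (3 5)
Page faults: 9.

9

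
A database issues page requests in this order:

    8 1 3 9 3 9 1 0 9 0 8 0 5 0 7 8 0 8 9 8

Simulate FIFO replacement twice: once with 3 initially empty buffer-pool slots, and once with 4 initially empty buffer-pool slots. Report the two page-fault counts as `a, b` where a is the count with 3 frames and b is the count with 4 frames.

3 frames: F F F F . . . F . . F . F . F . F F F . → 11 faults.
4 frames: F F F F . . . F . . F . F . F . . . F . → 9 faults.
9 < 11: adding a frame reduced faults, as is typical.

11, 9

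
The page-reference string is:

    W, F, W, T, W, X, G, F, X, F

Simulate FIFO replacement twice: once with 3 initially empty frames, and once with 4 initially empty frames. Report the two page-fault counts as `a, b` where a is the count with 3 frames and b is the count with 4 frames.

3 frames: F F . F . F F F . . → 6 faults.
4 frames: F F . F . F F . . . → 5 faults.
5 < 6: adding a frame reduced faults, as is typical.

6, 5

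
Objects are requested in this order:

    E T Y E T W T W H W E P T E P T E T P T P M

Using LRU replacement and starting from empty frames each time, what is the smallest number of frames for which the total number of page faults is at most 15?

f=1: 22 faults
f=2: 16 faults
f=3: 9 faults
f=4: 8 faults
f=5: 7 faults
f=6: 7 faults
f=7: 7 faults
Smallest f with faults ≤ 15 is 3.

3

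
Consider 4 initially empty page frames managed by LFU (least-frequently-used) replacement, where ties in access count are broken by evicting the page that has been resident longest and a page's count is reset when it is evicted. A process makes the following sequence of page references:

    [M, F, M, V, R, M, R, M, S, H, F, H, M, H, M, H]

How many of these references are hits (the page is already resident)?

M: fault, frames (M)
F: fault, frames (M F)
M: hit
V: fault, frames (M F V)
R: fault, frames (M F V R)
M: hit
R: hit
M: hit
S: fault, evict F, frames (M V R S)
H: fault, evict V, frames (M R S H)
F: fault, evict S, frames (M R H F)
H: hit
M: hit
H: hit
M: hit
H: hit
Hits: 9.

9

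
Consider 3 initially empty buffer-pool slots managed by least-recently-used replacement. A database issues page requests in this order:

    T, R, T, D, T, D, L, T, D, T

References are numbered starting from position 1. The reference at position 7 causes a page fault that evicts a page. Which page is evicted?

pos 1: T → miss, frames {T}
pos 2: R → miss, frames {T,R}
pos 3: T → hit
pos 4: D → miss, frames {R,T,D}
pos 5: T → hit
pos 6: D → hit
pos 7: L → miss, evict R, frames {T,D,L}
At position 7, page R is evicted.

R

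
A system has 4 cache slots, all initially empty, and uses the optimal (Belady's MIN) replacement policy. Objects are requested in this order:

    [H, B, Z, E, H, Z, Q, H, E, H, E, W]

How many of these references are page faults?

H → miss, frames [H]
B → miss, frames [H, B]
Z → miss, frames [H, B, Z]
E → miss, frames [H, B, Z, E]
H → hit
Z → hit
Q → miss, evict Z, frames [H, B, E, Q]
H → hit
E → hit
H → hit
E → hit
W → miss, evict Q, frames [H, B, E, W]
Page faults: 6.

6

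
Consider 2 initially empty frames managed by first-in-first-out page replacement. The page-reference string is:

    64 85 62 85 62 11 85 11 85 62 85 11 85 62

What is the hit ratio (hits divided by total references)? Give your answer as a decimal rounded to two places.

0.36

64 → miss, frames (64)
85 → miss, frames (64 85)
62 → miss, evict 64, frames (85 62)
85 → hit
62 → hit
11 → miss, evict 85, frames (62 11)
85 → miss, evict 62, frames (11 85)
11 → hit
85 → hit
62 → miss, evict 11, frames (85 62)
85 → hit
11 → miss, evict 85, frames (62 11)
85 → miss, evict 62, frames (11 85)
62 → miss, evict 11, frames (85 62)
Hits: 5 of 14 references → 5/14 = 0.3571.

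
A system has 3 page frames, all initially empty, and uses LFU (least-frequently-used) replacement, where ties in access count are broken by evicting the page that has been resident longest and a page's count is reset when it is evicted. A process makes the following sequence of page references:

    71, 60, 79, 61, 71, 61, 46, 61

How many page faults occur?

6

71 -> miss, frames [71]
60 -> miss, frames [71, 60]
79 -> miss, frames [71, 60, 79]
61 -> miss, evict 71, frames [60, 79, 61]
71 -> miss, evict 60, frames [79, 61, 71]
61 -> hit
46 -> miss, evict 79, frames [61, 71, 46]
61 -> hit
Page faults: 6.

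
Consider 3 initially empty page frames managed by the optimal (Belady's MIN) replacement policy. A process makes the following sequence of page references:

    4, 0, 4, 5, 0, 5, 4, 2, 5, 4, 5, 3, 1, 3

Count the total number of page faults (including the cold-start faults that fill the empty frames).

4 -> miss, frames [4]
0 -> miss, frames [4, 0]
4 -> hit
5 -> miss, frames [4, 0, 5]
0 -> hit
5 -> hit
4 -> hit
2 -> miss, evict 0, frames [4, 5, 2]
5 -> hit
4 -> hit
5 -> hit
3 -> miss, evict 2, frames [4, 5, 3]
1 -> miss, evict 5, frames [4, 3, 1]
3 -> hit
Page faults: 6.

6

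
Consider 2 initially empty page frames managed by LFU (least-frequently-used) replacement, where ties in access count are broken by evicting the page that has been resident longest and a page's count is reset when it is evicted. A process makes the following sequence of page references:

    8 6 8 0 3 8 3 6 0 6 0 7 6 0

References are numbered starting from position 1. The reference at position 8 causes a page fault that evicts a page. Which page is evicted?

pos 1: 8: fault, frames [8]
pos 2: 6: fault, frames [8, 6]
pos 3: 8: hit
pos 4: 0: fault, evict 6, frames [8, 0]
pos 5: 3: fault, evict 0, frames [8, 3]
pos 6: 8: hit
pos 7: 3: hit
pos 8: 6: fault, evict 3, frames [8, 6]
At position 8, page 3 is evicted.

3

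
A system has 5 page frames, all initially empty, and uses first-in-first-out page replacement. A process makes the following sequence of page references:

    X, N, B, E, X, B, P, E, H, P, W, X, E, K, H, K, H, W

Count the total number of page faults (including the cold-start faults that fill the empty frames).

9

X -> miss, frames [X]
N -> miss, frames [X, N]
B -> miss, frames [X, N, B]
E -> miss, frames [X, N, B, E]
X -> hit
B -> hit
P -> miss, frames [X, N, B, E, P]
E -> hit
H -> miss, evict X, frames [N, B, E, P, H]
P -> hit
W -> miss, evict N, frames [B, E, P, H, W]
X -> miss, evict B, frames [E, P, H, W, X]
E -> hit
K -> miss, evict E, frames [P, H, W, X, K]
H -> hit
K -> hit
H -> hit
W -> hit
Page faults: 9.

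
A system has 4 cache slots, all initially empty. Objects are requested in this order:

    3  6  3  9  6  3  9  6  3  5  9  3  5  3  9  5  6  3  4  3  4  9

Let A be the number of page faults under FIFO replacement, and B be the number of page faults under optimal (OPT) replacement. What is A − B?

1

Under FIFO: F F . F . . . . . F . . . . . . . . F F . . → 6 faults.
Under OPT: F F . F . . . . . F . . . . . . . . F . . . → 5 faults.
A − B = 6 − 5 = 1.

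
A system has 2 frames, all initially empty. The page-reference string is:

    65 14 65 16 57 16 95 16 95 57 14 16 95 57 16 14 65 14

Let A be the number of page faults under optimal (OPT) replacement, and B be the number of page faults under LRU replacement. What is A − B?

Under OPT: F F . F F . F . . F F . F F . F F . → 11 faults.
Under LRU: F F . F F . F . . F F F F F F F F . → 13 faults.
A − B = 11 − 13 = -2.

-2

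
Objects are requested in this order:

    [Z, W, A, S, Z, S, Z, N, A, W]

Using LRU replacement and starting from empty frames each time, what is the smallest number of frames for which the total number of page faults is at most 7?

4

f=1: 10 faults
f=2: 8 faults
f=3: 8 faults
f=4: 6 faults
f=5: 5 faults
Smallest f with faults ≤ 7 is 4.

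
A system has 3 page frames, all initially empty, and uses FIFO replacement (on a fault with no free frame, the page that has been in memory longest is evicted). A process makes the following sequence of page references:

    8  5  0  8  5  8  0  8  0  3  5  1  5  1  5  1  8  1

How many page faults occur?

7

8 -> fault, frames [8]
5 -> fault, frames [8, 5]
0 -> fault, frames [8, 5, 0]
8 -> hit
5 -> hit
8 -> hit
0 -> hit
8 -> hit
0 -> hit
3 -> fault, evict 8, frames [5, 0, 3]
5 -> hit
1 -> fault, evict 5, frames [0, 3, 1]
5 -> fault, evict 0, frames [3, 1, 5]
1 -> hit
5 -> hit
1 -> hit
8 -> fault, evict 3, frames [1, 5, 8]
1 -> hit
Page faults: 7.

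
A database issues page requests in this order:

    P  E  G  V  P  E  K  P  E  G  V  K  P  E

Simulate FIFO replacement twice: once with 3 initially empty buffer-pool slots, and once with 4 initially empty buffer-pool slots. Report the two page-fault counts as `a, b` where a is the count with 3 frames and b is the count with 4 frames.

11, 12

3 frames: F F F F F F F . . F F . F F → 11 faults.
4 frames: F F F F . . F F F F F F F F → 12 faults.
12 > 11: adding a frame increased faults — Belady's anomaly.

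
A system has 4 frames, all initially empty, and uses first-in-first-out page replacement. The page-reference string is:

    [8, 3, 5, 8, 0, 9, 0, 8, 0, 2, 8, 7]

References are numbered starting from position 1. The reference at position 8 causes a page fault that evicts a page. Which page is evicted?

pos 1: 8: miss, frames (8)
pos 2: 3: miss, frames (8 3)
pos 3: 5: miss, frames (8 3 5)
pos 4: 8: hit
pos 5: 0: miss, frames (8 3 5 0)
pos 6: 9: miss, evict 8, frames (3 5 0 9)
pos 7: 0: hit
pos 8: 8: miss, evict 3, frames (5 0 9 8)
At position 8, page 3 is evicted.

3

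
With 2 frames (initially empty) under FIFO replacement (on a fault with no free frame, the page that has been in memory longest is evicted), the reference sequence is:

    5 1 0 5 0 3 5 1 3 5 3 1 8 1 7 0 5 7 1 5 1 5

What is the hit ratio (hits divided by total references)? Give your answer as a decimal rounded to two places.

0.27

5: fault, frames {5}
1: fault, frames {5,1}
0: fault, evict 5, frames {1,0}
5: fault, evict 1, frames {0,5}
0: hit
3: fault, evict 0, frames {5,3}
5: hit
1: fault, evict 5, frames {3,1}
3: hit
5: fault, evict 3, frames {1,5}
3: fault, evict 1, frames {5,3}
1: fault, evict 5, frames {3,1}
8: fault, evict 3, frames {1,8}
1: hit
7: fault, evict 1, frames {8,7}
0: fault, evict 8, frames {7,0}
5: fault, evict 7, frames {0,5}
7: fault, evict 0, frames {5,7}
1: fault, evict 5, frames {7,1}
5: fault, evict 7, frames {1,5}
1: hit
5: hit
Hits: 6 of 22 references → 6/22 = 0.2727.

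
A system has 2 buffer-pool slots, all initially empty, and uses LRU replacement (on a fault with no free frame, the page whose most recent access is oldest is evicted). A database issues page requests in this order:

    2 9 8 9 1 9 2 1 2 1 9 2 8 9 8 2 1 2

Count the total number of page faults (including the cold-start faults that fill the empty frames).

2 → fault, frames (2)
9 → fault, frames (2 9)
8 → fault, evict 2, frames (9 8)
9 → hit
1 → fault, evict 8, frames (9 1)
9 → hit
2 → fault, evict 1, frames (9 2)
1 → fault, evict 9, frames (2 1)
2 → hit
1 → hit
9 → fault, evict 2, frames (1 9)
2 → fault, evict 1, frames (9 2)
8 → fault, evict 9, frames (2 8)
9 → fault, evict 2, frames (8 9)
8 → hit
2 → fault, evict 9, frames (8 2)
1 → fault, evict 8, frames (2 1)
2 → hit
Page faults: 12.

12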